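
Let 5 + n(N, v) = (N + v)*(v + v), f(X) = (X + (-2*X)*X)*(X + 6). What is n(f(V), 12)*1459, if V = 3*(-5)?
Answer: 146954857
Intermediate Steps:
V = -15
f(X) = (6 + X)*(X - 2*X**2) (f(X) = (X - 2*X**2)*(6 + X) = (6 + X)*(X - 2*X**2))
n(N, v) = -5 + 2*v*(N + v) (n(N, v) = -5 + (N + v)*(v + v) = -5 + (N + v)*(2*v) = -5 + 2*v*(N + v))
n(f(V), 12)*1459 = (-5 + 2*12**2 + 2*(-15*(6 - 11*(-15) - 2*(-15)**2))*12)*1459 = (-5 + 2*144 + 2*(-15*(6 + 165 - 2*225))*12)*1459 = (-5 + 288 + 2*(-15*(6 + 165 - 450))*12)*1459 = (-5 + 288 + 2*(-15*(-279))*12)*1459 = (-5 + 288 + 2*4185*12)*1459 = (-5 + 288 + 100440)*1459 = 100723*1459 = 146954857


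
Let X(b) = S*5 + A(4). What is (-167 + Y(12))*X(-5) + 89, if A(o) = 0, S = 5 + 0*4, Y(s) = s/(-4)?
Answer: -4161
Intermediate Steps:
Y(s) = -s/4 (Y(s) = s*(-¼) = -s/4)
S = 5 (S = 5 + 0 = 5)
X(b) = 25 (X(b) = 5*5 + 0 = 25 + 0 = 25)
(-167 + Y(12))*X(-5) + 89 = (-167 - ¼*12)*25 + 89 = (-167 - 3)*25 + 89 = -170*25 + 89 = -4250 + 89 = -4161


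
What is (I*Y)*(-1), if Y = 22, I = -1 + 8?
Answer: -154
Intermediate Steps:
I = 7
(I*Y)*(-1) = (7*22)*(-1) = 154*(-1) = -154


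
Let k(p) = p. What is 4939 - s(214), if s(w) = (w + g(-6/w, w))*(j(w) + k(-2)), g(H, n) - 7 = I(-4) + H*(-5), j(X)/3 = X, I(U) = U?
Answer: -14341287/107 ≈ -1.3403e+5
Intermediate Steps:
j(X) = 3*X
g(H, n) = 3 - 5*H (g(H, n) = 7 + (-4 + H*(-5)) = 7 + (-4 - 5*H) = 3 - 5*H)
s(w) = (-2 + 3*w)*(3 + w + 30/w) (s(w) = (w + (3 - (-30)/w))*(3*w - 2) = (w + (3 + 30/w))*(-2 + 3*w) = (3 + w + 30/w)*(-2 + 3*w) = (-2 + 3*w)*(3 + w + 30/w))
4939 - s(214) = 4939 - (84 - 60/214 + 3*214**2 + 7*214) = 4939 - (84 - 60*1/214 + 3*45796 + 1498) = 4939 - (84 - 30/107 + 137388 + 1498) = 4939 - 1*14869760/107 = 4939 - 14869760/107 = -14341287/107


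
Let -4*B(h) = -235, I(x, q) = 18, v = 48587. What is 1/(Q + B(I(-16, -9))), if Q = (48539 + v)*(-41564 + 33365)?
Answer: -4/3185344061 ≈ -1.2558e-9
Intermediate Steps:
B(h) = 235/4 (B(h) = -¼*(-235) = 235/4)
Q = -796336074 (Q = (48539 + 48587)*(-41564 + 33365) = 97126*(-8199) = -796336074)
1/(Q + B(I(-16, -9))) = 1/(-796336074 + 235/4) = 1/(-3185344061/4) = -4/3185344061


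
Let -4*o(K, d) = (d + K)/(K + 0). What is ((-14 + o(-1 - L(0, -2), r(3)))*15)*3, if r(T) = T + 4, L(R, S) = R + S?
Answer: -720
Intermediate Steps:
r(T) = 4 + T
o(K, d) = -(K + d)/(4*K) (o(K, d) = -(d + K)/(4*(K + 0)) = -(K + d)/(4*K))
((-14 + o(-1 - L(0, -2), r(3)))*15)*3 = ((-14 + (-(-1 - (0 - 2)) - (4 + 3))/(4*(-1 - (0 - 2))))*15)*3 = ((-14 + (-(-1 - 1*(-2)) - 1*7)/(4*(-1 - 1*(-2))))*15)*3 = ((-14 + (-(-1 + 2) - 7)/(4*(-1 + 2)))*15)*3 = ((-14 + (1/4)*(-1*1 - 7)/1)*15)*3 = ((-14 + (1/4)*1*(-1 - 7))*15)*3 = ((-14 + (1/4)*1*(-8))*15)*3 = ((-14 - 2)*15)*3 = -16*15*3 = -240*3 = -720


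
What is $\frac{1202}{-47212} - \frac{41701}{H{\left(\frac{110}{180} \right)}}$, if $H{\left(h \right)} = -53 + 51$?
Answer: $\frac{246098151}{11803} \approx 20850.0$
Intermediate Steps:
$H{\left(h \right)} = -2$
$\frac{1202}{-47212} - \frac{41701}{H{\left(\frac{110}{180} \right)}} = \frac{1202}{-47212} - \frac{41701}{-2} = 1202 \left(- \frac{1}{47212}\right) - - \frac{41701}{2} = - \frac{601}{23606} + \frac{41701}{2} = \frac{246098151}{11803}$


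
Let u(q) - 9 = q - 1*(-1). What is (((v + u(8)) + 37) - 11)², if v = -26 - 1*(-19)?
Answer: 1369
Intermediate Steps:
v = -7 (v = -26 + 19 = -7)
u(q) = 10 + q (u(q) = 9 + (q - 1*(-1)) = 9 + (q + 1) = 9 + (1 + q) = 10 + q)
(((v + u(8)) + 37) - 11)² = (((-7 + (10 + 8)) + 37) - 11)² = (((-7 + 18) + 37) - 11)² = ((11 + 37) - 11)² = (48 - 11)² = 37² = 1369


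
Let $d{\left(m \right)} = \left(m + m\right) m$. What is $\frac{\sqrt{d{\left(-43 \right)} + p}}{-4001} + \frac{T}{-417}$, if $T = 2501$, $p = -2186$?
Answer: $- \frac{2501}{417} - \frac{6 \sqrt{42}}{4001} \approx -6.0073$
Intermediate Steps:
$d{\left(m \right)} = 2 m^{2}$ ($d{\left(m \right)} = 2 m m = 2 m^{2}$)
$\frac{\sqrt{d{\left(-43 \right)} + p}}{-4001} + \frac{T}{-417} = \frac{\sqrt{2 \left(-43\right)^{2} - 2186}}{-4001} + \frac{2501}{-417} = \sqrt{2 \cdot 1849 - 2186} \left(- \frac{1}{4001}\right) + 2501 \left(- \frac{1}{417}\right) = \sqrt{3698 - 2186} \left(- \frac{1}{4001}\right) - \frac{2501}{417} = \sqrt{1512} \left(- \frac{1}{4001}\right) - \frac{2501}{417} = 6 \sqrt{42} \left(- \frac{1}{4001}\right) - \frac{2501}{417} = - \frac{6 \sqrt{42}}{4001} - \frac{2501}{417} = - \frac{2501}{417} - \frac{6 \sqrt{42}}{4001}$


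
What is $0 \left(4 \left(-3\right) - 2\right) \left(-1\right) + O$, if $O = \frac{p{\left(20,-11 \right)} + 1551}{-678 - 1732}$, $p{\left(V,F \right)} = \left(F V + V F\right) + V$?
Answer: $- \frac{1131}{2410} \approx -0.46929$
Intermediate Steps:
$p{\left(V,F \right)} = V + 2 F V$ ($p{\left(V,F \right)} = \left(F V + F V\right) + V = 2 F V + V = V + 2 F V$)
$O = - \frac{1131}{2410}$ ($O = \frac{20 \left(1 + 2 \left(-11\right)\right) + 1551}{-678 - 1732} = \frac{20 \left(1 - 22\right) + 1551}{-2410} = \left(20 \left(-21\right) + 1551\right) \left(- \frac{1}{2410}\right) = \left(-420 + 1551\right) \left(- \frac{1}{2410}\right) = 1131 \left(- \frac{1}{2410}\right) = - \frac{1131}{2410} \approx -0.46929$)
$0 \left(4 \left(-3\right) - 2\right) \left(-1\right) + O = 0 \left(4 \left(-3\right) - 2\right) \left(-1\right) - \frac{1131}{2410} = 0 \left(-12 - 2\right) \left(-1\right) - \frac{1131}{2410} = 0 \left(-14\right) \left(-1\right) - \frac{1131}{2410} = 0 \left(-1\right) - \frac{1131}{2410} = 0 - \frac{1131}{2410} = - \frac{1131}{2410}$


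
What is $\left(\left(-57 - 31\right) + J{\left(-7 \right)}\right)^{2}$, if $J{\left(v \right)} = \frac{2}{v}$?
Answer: $\frac{381924}{49} \approx 7794.4$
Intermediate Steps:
$\left(\left(-57 - 31\right) + J{\left(-7 \right)}\right)^{2} = \left(\left(-57 - 31\right) + \frac{2}{-7}\right)^{2} = \left(\left(-57 - 31\right) + 2 \left(- \frac{1}{7}\right)\right)^{2} = \left(-88 - \frac{2}{7}\right)^{2} = \left(- \frac{618}{7}\right)^{2} = \frac{381924}{49}$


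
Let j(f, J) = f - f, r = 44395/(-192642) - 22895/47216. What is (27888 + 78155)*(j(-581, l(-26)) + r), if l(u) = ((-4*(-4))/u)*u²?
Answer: -344994618127565/4547892336 ≈ -75858.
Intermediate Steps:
r = -3253346455/4547892336 (r = 44395*(-1/192642) - 22895*1/47216 = -44395/192642 - 22895/47216 = -3253346455/4547892336 ≈ -0.71535)
l(u) = 16*u (l(u) = (16/u)*u² = 16*u)
j(f, J) = 0
(27888 + 78155)*(j(-581, l(-26)) + r) = (27888 + 78155)*(0 - 3253346455/4547892336) = 106043*(-3253346455/4547892336) = -344994618127565/4547892336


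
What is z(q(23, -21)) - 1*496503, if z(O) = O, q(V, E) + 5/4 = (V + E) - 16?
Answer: -1986073/4 ≈ -4.9652e+5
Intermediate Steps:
q(V, E) = -69/4 + E + V (q(V, E) = -5/4 + ((V + E) - 16) = -5/4 + ((E + V) - 16) = -5/4 + (-16 + E + V) = -69/4 + E + V)
z(q(23, -21)) - 1*496503 = (-69/4 - 21 + 23) - 1*496503 = -61/4 - 496503 = -1986073/4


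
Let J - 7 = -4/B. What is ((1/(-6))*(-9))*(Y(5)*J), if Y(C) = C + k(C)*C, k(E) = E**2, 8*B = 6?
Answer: 325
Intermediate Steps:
B = 3/4 (B = (1/8)*6 = 3/4 ≈ 0.75000)
J = 5/3 (J = 7 - 4/3/4 = 7 - 4*4/3 = 7 - 16/3 = 5/3 ≈ 1.6667)
Y(C) = C + C**3 (Y(C) = C + C**2*C = C + C**3)
((1/(-6))*(-9))*(Y(5)*J) = ((1/(-6))*(-9))*((5 + 5**3)*(5/3)) = ((1*(-1/6))*(-9))*((5 + 125)*(5/3)) = (-1/6*(-9))*(130*(5/3)) = (3/2)*(650/3) = 325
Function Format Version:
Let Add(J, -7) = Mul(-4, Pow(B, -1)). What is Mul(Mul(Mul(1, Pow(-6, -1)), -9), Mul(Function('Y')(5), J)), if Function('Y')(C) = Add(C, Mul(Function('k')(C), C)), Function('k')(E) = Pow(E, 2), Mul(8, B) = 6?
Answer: 325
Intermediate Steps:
B = Rational(3, 4) (B = Mul(Rational(1, 8), 6) = Rational(3, 4) ≈ 0.75000)
J = Rational(5, 3) (J = Add(7, Mul(-4, Pow(Rational(3, 4), -1))) = Add(7, Mul(-4, Rational(4, 3))) = Add(7, Rational(-16, 3)) = Rational(5, 3) ≈ 1.6667)
Function('Y')(C) = Add(C, Pow(C, 3)) (Function('Y')(C) = Add(C, Mul(Pow(C, 2), C)) = Add(C, Pow(C, 3)))
Mul(Mul(Mul(1, Pow(-6, -1)), -9), Mul(Function('Y')(5), J)) = Mul(Mul(Mul(1, Pow(-6, -1)), -9), Mul(Add(5, Pow(5, 3)), Rational(5, 3))) = Mul(Mul(Mul(1, Rational(-1, 6)), -9), Mul(Add(5, 125), Rational(5, 3))) = Mul(Mul(Rational(-1, 6), -9), Mul(130, Rational(5, 3))) = Mul(Rational(3, 2), Rational(650, 3)) = 325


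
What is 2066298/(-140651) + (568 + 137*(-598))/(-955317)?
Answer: -1962526522408/134366291367 ≈ -14.606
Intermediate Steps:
2066298/(-140651) + (568 + 137*(-598))/(-955317) = 2066298*(-1/140651) + (568 - 81926)*(-1/955317) = -2066298/140651 - 81358*(-1/955317) = -2066298/140651 + 81358/955317 = -1962526522408/134366291367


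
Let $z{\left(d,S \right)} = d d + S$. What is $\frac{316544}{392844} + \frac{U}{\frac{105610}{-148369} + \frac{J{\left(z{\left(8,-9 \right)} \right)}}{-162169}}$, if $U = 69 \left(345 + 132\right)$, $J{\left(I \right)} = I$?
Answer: $- \frac{77773391756387890763}{1682828630519235} \approx -46216.0$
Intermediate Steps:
$z{\left(d,S \right)} = S + d^{2}$ ($z{\left(d,S \right)} = d^{2} + S = S + d^{2}$)
$U = 32913$ ($U = 69 \cdot 477 = 32913$)
$\frac{316544}{392844} + \frac{U}{\frac{105610}{-148369} + \frac{J{\left(z{\left(8,-9 \right)} \right)}}{-162169}} = \frac{316544}{392844} + \frac{32913}{\frac{105610}{-148369} + \frac{-9 + 8^{2}}{-162169}} = 316544 \cdot \frac{1}{392844} + \frac{32913}{105610 \left(- \frac{1}{148369}\right) + \left(-9 + 64\right) \left(- \frac{1}{162169}\right)} = \frac{79136}{98211} + \frac{32913}{- \frac{105610}{148369} + 55 \left(- \frac{1}{162169}\right)} = \frac{79136}{98211} + \frac{32913}{- \frac{105610}{148369} - \frac{55}{162169}} = \frac{79136}{98211} + \frac{32913}{- \frac{17134828385}{24060852361}} = \frac{79136}{98211} + 32913 \left(- \frac{24060852361}{17134828385}\right) = \frac{79136}{98211} - \frac{791914833757593}{17134828385} = - \frac{77773391756387890763}{1682828630519235}$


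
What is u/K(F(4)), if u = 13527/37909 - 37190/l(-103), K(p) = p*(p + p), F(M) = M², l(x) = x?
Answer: 8450473/11971072 ≈ 0.70591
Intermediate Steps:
K(p) = 2*p² (K(p) = p*(2*p) = 2*p²)
u = 8450473/23381 (u = 13527/37909 - 37190/(-103) = 13527*(1/37909) - 37190*(-1/103) = 81/227 + 37190/103 = 8450473/23381 ≈ 361.42)
u/K(F(4)) = 8450473/(23381*((2*(4²)²))) = 8450473/(23381*((2*16²))) = 8450473/(23381*((2*256))) = (8450473/23381)/512 = (8450473/23381)*(1/512) = 8450473/11971072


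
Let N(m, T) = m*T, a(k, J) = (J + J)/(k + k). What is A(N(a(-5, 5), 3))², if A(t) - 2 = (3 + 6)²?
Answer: 6889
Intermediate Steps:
a(k, J) = J/k (a(k, J) = (2*J)/((2*k)) = (2*J)*(1/(2*k)) = J/k)
N(m, T) = T*m
A(t) = 83 (A(t) = 2 + (3 + 6)² = 2 + 9² = 2 + 81 = 83)
A(N(a(-5, 5), 3))² = 83² = 6889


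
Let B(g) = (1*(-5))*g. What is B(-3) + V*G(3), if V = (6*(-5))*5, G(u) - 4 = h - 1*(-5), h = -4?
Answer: -735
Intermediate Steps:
G(u) = 5 (G(u) = 4 + (-4 - 1*(-5)) = 4 + (-4 + 5) = 4 + 1 = 5)
B(g) = -5*g
V = -150 (V = -30*5 = -150)
B(-3) + V*G(3) = -5*(-3) - 150*5 = 15 - 750 = -735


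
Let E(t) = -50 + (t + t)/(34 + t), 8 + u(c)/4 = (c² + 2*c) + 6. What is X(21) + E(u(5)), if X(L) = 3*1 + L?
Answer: -2026/83 ≈ -24.410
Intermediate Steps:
X(L) = 3 + L
u(c) = -8 + 4*c² + 8*c (u(c) = -32 + 4*((c² + 2*c) + 6) = -32 + 4*(6 + c² + 2*c) = -32 + (24 + 4*c² + 8*c) = -8 + 4*c² + 8*c)
E(t) = -50 + 2*t/(34 + t) (E(t) = -50 + (2*t)/(34 + t) = -50 + 2*t/(34 + t))
X(21) + E(u(5)) = (3 + 21) + 4*(-425 - 12*(-8 + 4*5² + 8*5))/(34 + (-8 + 4*5² + 8*5)) = 24 + 4*(-425 - 12*(-8 + 4*25 + 40))/(34 + (-8 + 4*25 + 40)) = 24 + 4*(-425 - 12*(-8 + 100 + 40))/(34 + (-8 + 100 + 40)) = 24 + 4*(-425 - 12*132)/(34 + 132) = 24 + 4*(-425 - 1584)/166 = 24 + 4*(1/166)*(-2009) = 24 - 4018/83 = -2026/83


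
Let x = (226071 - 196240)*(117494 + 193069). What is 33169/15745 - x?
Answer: -145868054377316/15745 ≈ -9.2644e+9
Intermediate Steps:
x = 9264404853 (x = 29831*310563 = 9264404853)
33169/15745 - x = 33169/15745 - 1*9264404853 = 33169*(1/15745) - 9264404853 = 33169/15745 - 9264404853 = -145868054377316/15745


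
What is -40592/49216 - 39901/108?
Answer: -7688092/20763 ≈ -370.28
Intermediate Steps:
-40592/49216 - 39901/108 = -40592*1/49216 - 39901*1/108 = -2537/3076 - 39901/108 = -7688092/20763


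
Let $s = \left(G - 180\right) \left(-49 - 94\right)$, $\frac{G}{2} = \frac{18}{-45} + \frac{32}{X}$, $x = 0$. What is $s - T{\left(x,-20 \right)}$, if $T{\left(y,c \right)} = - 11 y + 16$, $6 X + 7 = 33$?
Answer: $\frac{118632}{5} \approx 23726.0$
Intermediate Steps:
$X = \frac{13}{3}$ ($X = - \frac{7}{6} + \frac{1}{6} \cdot 33 = - \frac{7}{6} + \frac{11}{2} = \frac{13}{3} \approx 4.3333$)
$T{\left(y,c \right)} = 16 - 11 y$
$G = \frac{908}{65}$ ($G = 2 \left(\frac{18}{-45} + \frac{32}{\frac{13}{3}}\right) = 2 \left(18 \left(- \frac{1}{45}\right) + 32 \cdot \frac{3}{13}\right) = 2 \left(- \frac{2}{5} + \frac{96}{13}\right) = 2 \cdot \frac{454}{65} = \frac{908}{65} \approx 13.969$)
$s = \frac{118712}{5}$ ($s = \left(\frac{908}{65} - 180\right) \left(-49 - 94\right) = \left(- \frac{10792}{65}\right) \left(-143\right) = \frac{118712}{5} \approx 23742.0$)
$s - T{\left(x,-20 \right)} = \frac{118712}{5} - \left(16 - 0\right) = \frac{118712}{5} - \left(16 + 0\right) = \frac{118712}{5} - 16 = \frac{118632}{5}$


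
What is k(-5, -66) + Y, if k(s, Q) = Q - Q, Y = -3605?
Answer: -3605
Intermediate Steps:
k(s, Q) = 0
k(-5, -66) + Y = 0 - 3605 = -3605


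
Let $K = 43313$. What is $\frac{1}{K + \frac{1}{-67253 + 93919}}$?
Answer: $\frac{26666}{1154984459} \approx 2.3088 \cdot 10^{-5}$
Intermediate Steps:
$\frac{1}{K + \frac{1}{-67253 + 93919}} = \frac{1}{43313 + \frac{1}{-67253 + 93919}} = \frac{1}{43313 + \frac{1}{26666}} = \frac{1}{\frac{1154984459}{26666}} = \frac{26666}{1154984459}$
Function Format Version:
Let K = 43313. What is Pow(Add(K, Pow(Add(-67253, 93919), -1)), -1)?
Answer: Rational(26666, 1154984459) ≈ 2.3088e-5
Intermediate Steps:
Pow(Add(K, Pow(Add(-67253, 93919), -1)), -1) = Pow(Add(43313, Pow(Add(-67253, 93919), -1)), -1) = Pow(Add(43313, Pow(26666, -1)), -1) = Pow(Add(43313, Rational(1, 26666)), -1) = Pow(Rational(1154984459, 26666), -1) = Rational(26666, 1154984459)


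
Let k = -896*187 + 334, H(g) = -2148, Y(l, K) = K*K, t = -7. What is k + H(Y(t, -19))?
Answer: -169366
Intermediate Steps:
Y(l, K) = K²
k = -167218 (k = -167552 + 334 = -167218)
k + H(Y(t, -19)) = -167218 - 2148 = -169366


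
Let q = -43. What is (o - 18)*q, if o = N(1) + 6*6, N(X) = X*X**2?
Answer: -817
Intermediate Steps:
N(X) = X**3
o = 37 (o = 1**3 + 6*6 = 1 + 36 = 37)
(o - 18)*q = (37 - 18)*(-43) = 19*(-43) = -817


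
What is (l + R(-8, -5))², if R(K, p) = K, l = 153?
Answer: 21025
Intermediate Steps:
(l + R(-8, -5))² = (153 - 8)² = 145² = 21025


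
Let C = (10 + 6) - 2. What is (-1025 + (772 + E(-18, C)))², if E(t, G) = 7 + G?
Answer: 53824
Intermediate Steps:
C = 14 (C = 16 - 2 = 14)
(-1025 + (772 + E(-18, C)))² = (-1025 + (772 + (7 + 14)))² = (-1025 + (772 + 21))² = (-1025 + 793)² = (-232)² = 53824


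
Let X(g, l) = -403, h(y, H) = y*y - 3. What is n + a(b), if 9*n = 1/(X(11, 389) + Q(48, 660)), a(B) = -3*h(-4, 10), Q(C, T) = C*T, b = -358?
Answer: -10978226/281493 ≈ -39.000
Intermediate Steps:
h(y, H) = -3 + y² (h(y, H) = y² - 3 = -3 + y²)
a(B) = -39 (a(B) = -3*(-3 + (-4)²) = -3*(-3 + 16) = -3*13 = -39)
n = 1/281493 (n = 1/(9*(-403 + 48*660)) = 1/(9*(-403 + 31680)) = (⅑)/31277 = (⅑)*(1/31277) = 1/281493 ≈ 3.5525e-6)
n + a(b) = 1/281493 - 39 = -10978226/281493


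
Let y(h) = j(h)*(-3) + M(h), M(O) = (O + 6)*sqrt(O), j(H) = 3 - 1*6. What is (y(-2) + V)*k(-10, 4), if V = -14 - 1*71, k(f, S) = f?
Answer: 760 - 40*I*sqrt(2) ≈ 760.0 - 56.569*I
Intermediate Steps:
j(H) = -3 (j(H) = 3 - 6 = -3)
V = -85 (V = -14 - 71 = -85)
M(O) = sqrt(O)*(6 + O) (M(O) = (6 + O)*sqrt(O) = sqrt(O)*(6 + O))
y(h) = 9 + sqrt(h)*(6 + h) (y(h) = -3*(-3) + sqrt(h)*(6 + h) = 9 + sqrt(h)*(6 + h))
(y(-2) + V)*k(-10, 4) = ((9 + sqrt(-2)*(6 - 2)) - 85)*(-10) = ((9 + (I*sqrt(2))*4) - 85)*(-10) = ((9 + 4*I*sqrt(2)) - 85)*(-10) = (-76 + 4*I*sqrt(2))*(-10) = 760 - 40*I*sqrt(2)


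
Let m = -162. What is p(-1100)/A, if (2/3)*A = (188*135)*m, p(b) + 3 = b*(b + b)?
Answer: -2419997/6167340 ≈ -0.39239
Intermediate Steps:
p(b) = -3 + 2*b² (p(b) = -3 + b*(b + b) = -3 + b*(2*b) = -3 + 2*b²)
A = -6167340 (A = 3*((188*135)*(-162))/2 = 3*(25380*(-162))/2 = (3/2)*(-4111560) = -6167340)
p(-1100)/A = (-3 + 2*(-1100)²)/(-6167340) = (-3 + 2*1210000)*(-1/6167340) = (-3 + 2420000)*(-1/6167340) = 2419997*(-1/6167340) = -2419997/6167340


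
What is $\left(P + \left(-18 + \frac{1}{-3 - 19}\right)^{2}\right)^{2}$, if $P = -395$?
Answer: $\frac{1127012041}{234256} \approx 4811.0$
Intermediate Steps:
$\left(P + \left(-18 + \frac{1}{-3 - 19}\right)^{2}\right)^{2} = \left(-395 + \left(-18 + \frac{1}{-3 - 19}\right)^{2}\right)^{2} = \left(-395 + \left(-18 + \frac{1}{-22}\right)^{2}\right)^{2} = \left(-395 + \left(-18 - \frac{1}{22}\right)^{2}\right)^{2} = \left(-395 + \left(- \frac{397}{22}\right)^{2}\right)^{2} = \left(-395 + \frac{157609}{484}\right)^{2} = \left(- \frac{33571}{484}\right)^{2} = \frac{1127012041}{234256}$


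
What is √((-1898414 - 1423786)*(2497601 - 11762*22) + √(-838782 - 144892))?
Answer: √(-7437864281400 + I*√983674) ≈ 0.e-4 + 2.7272e+6*I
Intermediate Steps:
√((-1898414 - 1423786)*(2497601 - 11762*22) + √(-838782 - 144892)) = √(-3322200*(2497601 - 258764) + √(-983674)) = √(-3322200*2238837 + I*√983674) = √(-7437864281400 + I*√983674)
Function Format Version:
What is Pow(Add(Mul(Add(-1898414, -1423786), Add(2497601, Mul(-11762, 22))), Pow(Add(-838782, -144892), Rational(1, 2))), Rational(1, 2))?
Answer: Pow(Add(-7437864281400, Mul(I, Pow(983674, Rational(1, 2)))), Rational(1, 2)) ≈ Add(0.e-4, Mul(2.7272e+6, I))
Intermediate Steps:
Pow(Add(Mul(Add(-1898414, -1423786), Add(2497601, Mul(-11762, 22))), Pow(Add(-838782, -144892), Rational(1, 2))), Rational(1, 2)) = Pow(Add(Mul(-3322200, Add(2497601, -258764)), Pow(-983674, Rational(1, 2))), Rational(1, 2)) = Pow(Add(Mul(-3322200, 2238837), Mul(I, Pow(983674, Rational(1, 2)))), Rational(1, 2)) = Pow(Add(-7437864281400, Mul(I, Pow(983674, Rational(1, 2)))), Rational(1, 2))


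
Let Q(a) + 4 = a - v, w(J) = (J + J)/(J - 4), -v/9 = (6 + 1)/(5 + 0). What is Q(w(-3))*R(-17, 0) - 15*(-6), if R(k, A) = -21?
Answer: -543/5 ≈ -108.60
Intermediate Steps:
v = -63/5 (v = -9*(6 + 1)/(5 + 0) = -63/5 ≈ -12.600)
w(J) = 2*J/(-4 + J) (w(J) = (2*J)/(-4 + J) = 2*J/(-4 + J))
Q(a) = 43/5 + a (Q(a) = -4 + (a - 1*(-63/5)) = -4 + (a + 63/5) = -4 + (63/5 + a) = 43/5 + a)
Q(w(-3))*R(-17, 0) - 15*(-6) = (43/5 + 2*(-3)/(-4 - 3))*(-21) - 15*(-6) = (43/5 + 2*(-3)/(-7))*(-21) + 90 = (43/5 + 2*(-3)*(-⅐))*(-21) + 90 = (43/5 + 6/7)*(-21) + 90 = (331/35)*(-21) + 90 = -993/5 + 90 = -543/5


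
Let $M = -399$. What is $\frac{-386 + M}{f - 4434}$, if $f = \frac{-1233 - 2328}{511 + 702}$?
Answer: $\frac{952205}{5382003} \approx 0.17692$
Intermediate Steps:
$f = - \frac{3561}{1213} \approx -2.9357$
$\frac{-386 + M}{f - 4434} = \frac{-386 - 399}{- \frac{3561}{1213} - 4434} = - \frac{785}{- \frac{5382003}{1213}} = \left(-785\right) \left(- \frac{1213}{5382003}\right) = \frac{952205}{5382003}$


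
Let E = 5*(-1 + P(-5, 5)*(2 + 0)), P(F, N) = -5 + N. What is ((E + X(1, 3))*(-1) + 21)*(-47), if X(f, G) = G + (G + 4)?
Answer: -752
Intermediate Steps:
E = -5 (E = 5*(-1 + (-5 + 5)*(2 + 0)) = 5*(-1 + 0*2) = 5*(-1 + 0) = 5*(-1) = -5)
X(f, G) = 4 + 2*G (X(f, G) = G + (4 + G) = 4 + 2*G)
((E + X(1, 3))*(-1) + 21)*(-47) = ((-5 + (4 + 2*3))*(-1) + 21)*(-47) = ((-5 + (4 + 6))*(-1) + 21)*(-47) = ((-5 + 10)*(-1) + 21)*(-47) = (5*(-1) + 21)*(-47) = (-5 + 21)*(-47) = 16*(-47) = -752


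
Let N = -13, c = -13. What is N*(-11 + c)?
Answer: 312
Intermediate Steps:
N*(-11 + c) = -13*(-11 - 13) = -13*(-24) = 312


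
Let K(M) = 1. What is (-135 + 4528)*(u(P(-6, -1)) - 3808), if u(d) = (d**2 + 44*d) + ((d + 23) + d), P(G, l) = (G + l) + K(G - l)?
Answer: -17681825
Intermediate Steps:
P(G, l) = 1 + G + l (P(G, l) = (G + l) + 1 = 1 + G + l)
u(d) = 23 + d**2 + 46*d (u(d) = (d**2 + 44*d) + ((23 + d) + d) = (d**2 + 44*d) + (23 + 2*d) = 23 + d**2 + 46*d)
(-135 + 4528)*(u(P(-6, -1)) - 3808) = (-135 + 4528)*((23 + (1 - 6 - 1)**2 + 46*(1 - 6 - 1)) - 3808) = 4393*((23 + (-6)**2 + 46*(-6)) - 3808) = 4393*((23 + 36 - 276) - 3808) = 4393*(-217 - 3808) = 4393*(-4025) = -17681825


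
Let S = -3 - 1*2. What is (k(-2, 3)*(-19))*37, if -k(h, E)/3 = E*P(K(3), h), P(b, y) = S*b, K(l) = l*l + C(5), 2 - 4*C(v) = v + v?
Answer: -221445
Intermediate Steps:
C(v) = 1/2 - v/2 (C(v) = 1/2 - (v + v)/4 = 1/2 - v/2)
S = -5 (S = -3 - 2 = -5)
K(l) = -2 + l**2 (K(l) = l*l + (1/2 - 1/2*5) = l**2 + (1/2 - 5/2) = l**2 - 2 = -2 + l**2)
P(b, y) = -5*b
k(h, E) = 105*E (k(h, E) = -3*E*(-5*(-2 + 3**2)) = -3*E*(-5*(-2 + 9)) = -3*E*(-5*7) = -3*E*(-35) = -(-105)*E = 105*E)
(k(-2, 3)*(-19))*37 = ((105*3)*(-19))*37 = (315*(-19))*37 = -5985*37 = -221445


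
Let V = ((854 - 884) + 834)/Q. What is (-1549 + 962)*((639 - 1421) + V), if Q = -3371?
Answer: 1547875562/3371 ≈ 4.5917e+5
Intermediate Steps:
V = -804/3371 (V = ((854 - 884) + 834)/(-3371) = (-30 + 834)*(-1/3371) = 804*(-1/3371) = -804/3371 ≈ -0.23850)
(-1549 + 962)*((639 - 1421) + V) = (-1549 + 962)*((639 - 1421) - 804/3371) = -587*(-782 - 804/3371) = -587*(-2636926/3371) = 1547875562/3371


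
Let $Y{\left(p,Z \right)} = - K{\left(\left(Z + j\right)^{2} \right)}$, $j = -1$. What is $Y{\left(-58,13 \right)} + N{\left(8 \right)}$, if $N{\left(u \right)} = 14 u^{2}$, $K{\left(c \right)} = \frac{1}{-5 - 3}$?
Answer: $\frac{7169}{8} \approx 896.13$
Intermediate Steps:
$K{\left(c \right)} = - \frac{1}{8}$ ($K{\left(c \right)} = \frac{1}{-8} = - \frac{1}{8}$)
$Y{\left(p,Z \right)} = \frac{1}{8}$ ($Y{\left(p,Z \right)} = \left(-1\right) \left(- \frac{1}{8}\right) = \frac{1}{8}$)
$Y{\left(-58,13 \right)} + N{\left(8 \right)} = \frac{1}{8} + 14 \cdot 8^{2} = \frac{1}{8} + 14 \cdot 64 = \frac{1}{8} + 896 = \frac{7169}{8}$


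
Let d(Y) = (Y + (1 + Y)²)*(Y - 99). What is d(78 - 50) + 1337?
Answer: -60362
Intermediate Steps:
d(Y) = (-99 + Y)*(Y + (1 + Y)²) (d(Y) = (Y + (1 + Y)²)*(-99 + Y) = (-99 + Y)*(Y + (1 + Y)²))
d(78 - 50) + 1337 = (-99 + (78 - 50)³ - 296*(78 - 50) - 96*(78 - 50)²) + 1337 = (-99 + 28³ - 296*28 - 96*28²) + 1337 = (-99 + 21952 - 8288 - 96*784) + 1337 = (-99 + 21952 - 8288 - 75264) + 1337 = -61699 + 1337 = -60362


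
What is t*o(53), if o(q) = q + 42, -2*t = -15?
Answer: 1425/2 ≈ 712.50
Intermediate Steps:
t = 15/2 (t = -1/2*(-15) = 15/2 ≈ 7.5000)
o(q) = 42 + q
t*o(53) = 15*(42 + 53)/2 = (15/2)*95 = 1425/2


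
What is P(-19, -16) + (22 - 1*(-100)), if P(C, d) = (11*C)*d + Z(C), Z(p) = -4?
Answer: 3462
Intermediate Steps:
P(C, d) = -4 + 11*C*d (P(C, d) = (11*C)*d - 4 = 11*C*d - 4 = -4 + 11*C*d)
P(-19, -16) + (22 - 1*(-100)) = (-4 + 11*(-19)*(-16)) + (22 - 1*(-100)) = (-4 + 3344) + (22 + 100) = 3340 + 122 = 3462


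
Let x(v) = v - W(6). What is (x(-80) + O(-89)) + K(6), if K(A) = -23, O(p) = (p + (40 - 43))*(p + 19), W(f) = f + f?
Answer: 6325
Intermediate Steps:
W(f) = 2*f
O(p) = (-3 + p)*(19 + p) (O(p) = (p - 3)*(19 + p) = (-3 + p)*(19 + p))
x(v) = -12 + v (x(v) = v - 2*6 = v - 1*12 = v - 12 = -12 + v)
(x(-80) + O(-89)) + K(6) = ((-12 - 80) + (-57 + (-89)² + 16*(-89))) - 23 = (-92 + (-57 + 7921 - 1424)) - 23 = (-92 + 6440) - 23 = 6348 - 23 = 6325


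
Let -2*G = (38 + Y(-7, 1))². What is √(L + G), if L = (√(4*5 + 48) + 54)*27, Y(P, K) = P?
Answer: √(3910 + 216*√17)/2 ≈ 34.643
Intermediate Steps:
L = 1458 + 54*√17 (L = (√(20 + 48) + 54)*27 = (√68 + 54)*27 = (2*√17 + 54)*27 = (54 + 2*√17)*27 = 1458 + 54*√17 ≈ 1680.6)
G = -961/2 (G = -(38 - 7)²/2 = -½*31² = -½*961 = -961/2 ≈ -480.50)
√(L + G) = √((1458 + 54*√17) - 961/2) = √(1955/2 + 54*√17)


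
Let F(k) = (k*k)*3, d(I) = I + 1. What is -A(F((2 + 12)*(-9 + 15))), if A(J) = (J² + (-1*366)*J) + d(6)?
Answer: -440336743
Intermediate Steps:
d(I) = 1 + I
F(k) = 3*k² (F(k) = k²*3 = 3*k²)
A(J) = 7 + J² - 366*J (A(J) = (J² + (-1*366)*J) + (1 + 6) = (J² - 366*J) + 7 = 7 + J² - 366*J)
-A(F((2 + 12)*(-9 + 15))) = -(7 + (3*((2 + 12)*(-9 + 15))²)² - 1098*((2 + 12)*(-9 + 15))²) = -(7 + (3*(14*6)²)² - 1098*(14*6)²) = -(7 + (3*84²)² - 1098*84²) = -(7 + (3*7056)² - 1098*7056) = -(7 + 21168² - 366*21168) = -(7 + 448084224 - 7747488) = -1*440336743 = -440336743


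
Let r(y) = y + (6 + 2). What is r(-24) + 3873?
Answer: 3857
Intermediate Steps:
r(y) = 8 + y (r(y) = y + 8 = 8 + y)
r(-24) + 3873 = (8 - 24) + 3873 = -16 + 3873 = 3857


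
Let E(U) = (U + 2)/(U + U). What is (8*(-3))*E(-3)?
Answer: -4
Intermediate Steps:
E(U) = (2 + U)/(2*U) (E(U) = (2 + U)/((2*U)) = (2 + U)*(1/(2*U)) = (2 + U)/(2*U))
(8*(-3))*E(-3) = (8*(-3))*((½)*(2 - 3)/(-3)) = -12*(-1)*(-1)/3 = -24*⅙ = -4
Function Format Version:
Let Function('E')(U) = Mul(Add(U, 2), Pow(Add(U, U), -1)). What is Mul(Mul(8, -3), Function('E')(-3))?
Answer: -4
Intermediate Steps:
Function('E')(U) = Mul(Rational(1, 2), Pow(U, -1), Add(2, U)) (Function('E')(U) = Mul(Add(2, U), Pow(Mul(2, U), -1)) = Mul(Add(2, U), Mul(Rational(1, 2), Pow(U, -1))) = Mul(Rational(1, 2), Pow(U, -1), Add(2, U)))
Mul(Mul(8, -3), Function('E')(-3)) = Mul(Mul(8, -3), Mul(Rational(1, 2), Pow(-3, -1), Add(2, -3))) = Mul(-24, Mul(Rational(1, 2), Rational(-1, 3), -1)) = Mul(-24, Rational(1, 6)) = -4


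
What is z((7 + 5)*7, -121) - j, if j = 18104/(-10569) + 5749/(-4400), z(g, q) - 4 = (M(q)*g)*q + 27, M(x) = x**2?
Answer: -6920251404016019/46503600 ≈ -1.4881e+8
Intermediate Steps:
z(g, q) = 31 + g*q**3 (z(g, q) = 4 + ((q**2*g)*q + 27) = 4 + ((g*q**2)*q + 27) = 4 + (g*q**3 + 27) = 4 + (27 + g*q**3) = 31 + g*q**3)
j = -140418781/46503600 (j = 18104*(-1/10569) + 5749*(-1/4400) = -18104/10569 - 5749/4400 = -140418781/46503600 ≈ -3.0195)
z((7 + 5)*7, -121) - j = (31 + ((7 + 5)*7)*(-121)**3) - 1*(-140418781/46503600) = (31 + (12*7)*(-1771561)) + 140418781/46503600 = (31 + 84*(-1771561)) + 140418781/46503600 = (31 - 148811124) + 140418781/46503600 = -148811093 + 140418781/46503600 = -6920251404016019/46503600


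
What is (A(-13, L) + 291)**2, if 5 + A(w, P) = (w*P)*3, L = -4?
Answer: 195364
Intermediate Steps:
A(w, P) = -5 + 3*P*w (A(w, P) = -5 + (w*P)*3 = -5 + (P*w)*3 = -5 + 3*P*w)
(A(-13, L) + 291)**2 = ((-5 + 3*(-4)*(-13)) + 291)**2 = ((-5 + 156) + 291)**2 = (151 + 291)**2 = 442**2 = 195364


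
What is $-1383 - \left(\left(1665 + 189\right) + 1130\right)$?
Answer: $-4367$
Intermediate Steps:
$-1383 - \left(\left(1665 + 189\right) + 1130\right) = -1383 - \left(1854 + 1130\right) = -1383 - 2984 = -4367$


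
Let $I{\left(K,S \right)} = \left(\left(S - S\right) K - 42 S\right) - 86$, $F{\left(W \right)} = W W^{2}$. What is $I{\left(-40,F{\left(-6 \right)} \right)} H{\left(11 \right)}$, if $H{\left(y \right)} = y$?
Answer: $98846$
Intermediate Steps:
$F{\left(W \right)} = W^{3}$
$I{\left(K,S \right)} = -86 - 42 S$ ($I{\left(K,S \right)} = \left(0 K - 42 S\right) - 86 = \left(0 - 42 S\right) - 86 = - 42 S - 86 = -86 - 42 S$)
$I{\left(-40,F{\left(-6 \right)} \right)} H{\left(11 \right)} = \left(-86 - 42 \left(-6\right)^{3}\right) 11 = \left(-86 - -9072\right) 11 = \left(-86 + 9072\right) 11 = 8986 \cdot 11 = 98846$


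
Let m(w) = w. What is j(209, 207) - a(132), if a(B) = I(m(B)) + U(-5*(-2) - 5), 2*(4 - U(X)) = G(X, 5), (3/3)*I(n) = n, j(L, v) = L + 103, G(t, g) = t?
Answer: 357/2 ≈ 178.50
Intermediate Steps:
j(L, v) = 103 + L
I(n) = n
U(X) = 4 - X/2
a(B) = 3/2 + B (a(B) = B + (4 - (-5*(-2) - 5)/2) = B + (4 - (10 - 5)/2) = B + (4 - ½*5) = B + (4 - 5/2) = B + 3/2 = 3/2 + B)
j(209, 207) - a(132) = (103 + 209) - (3/2 + 132) = 312 - 1*267/2 = 312 - 267/2 = 357/2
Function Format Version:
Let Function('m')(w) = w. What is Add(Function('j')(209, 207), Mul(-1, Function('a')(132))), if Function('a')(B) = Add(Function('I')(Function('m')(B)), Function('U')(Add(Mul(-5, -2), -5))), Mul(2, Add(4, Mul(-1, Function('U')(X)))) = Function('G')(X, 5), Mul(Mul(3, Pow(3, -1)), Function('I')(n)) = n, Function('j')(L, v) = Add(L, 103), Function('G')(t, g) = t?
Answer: Rational(357, 2) ≈ 178.50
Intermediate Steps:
Function('j')(L, v) = Add(103, L)
Function('I')(n) = n
Function('U')(X) = Add(4, Mul(Rational(-1, 2), X))
Function('a')(B) = Add(Rational(3, 2), B) (Function('a')(B) = Add(B, Add(4, Mul(Rational(-1, 2), Add(Mul(-5, -2), -5)))) = Add(B, Add(4, Mul(Rational(-1, 2), Add(10, -5)))) = Add(B, Add(4, Mul(Rational(-1, 2), 5))) = Add(B, Add(4, Rational(-5, 2))) = Add(B, Rational(3, 2)) = Add(Rational(3, 2), B))
Add(Function('j')(209, 207), Mul(-1, Function('a')(132))) = Add(Add(103, 209), Mul(-1, Add(Rational(3, 2), 132))) = Add(312, Mul(-1, Rational(267, 2))) = Add(312, Rational(-267, 2)) = Rational(357, 2)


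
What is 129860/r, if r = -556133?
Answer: -860/3683 ≈ -0.23351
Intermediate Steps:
129860/r = 129860/(-556133) = 129860*(-1/556133) = -860/3683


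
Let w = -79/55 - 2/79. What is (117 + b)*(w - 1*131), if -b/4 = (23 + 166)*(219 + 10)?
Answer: 99573486822/4345 ≈ 2.2917e+7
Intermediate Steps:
w = -6351/4345 (w = -79*1/55 - 2*1/79 = -79/55 - 2/79 = -6351/4345 ≈ -1.4617)
b = -173124 (b = -4*(23 + 166)*(219 + 10) = -756*229 = -4*43281 = -173124)
(117 + b)*(w - 1*131) = (117 - 173124)*(-6351/4345 - 1*131) = -173007*(-6351/4345 - 131) = -173007*(-575546/4345) = 99573486822/4345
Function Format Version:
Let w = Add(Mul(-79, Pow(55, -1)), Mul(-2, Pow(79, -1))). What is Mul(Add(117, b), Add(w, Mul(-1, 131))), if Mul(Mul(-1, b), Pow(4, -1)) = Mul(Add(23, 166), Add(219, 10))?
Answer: Rational(99573486822, 4345) ≈ 2.2917e+7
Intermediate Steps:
w = Rational(-6351, 4345) (w = Add(Mul(-79, Rational(1, 55)), Mul(-2, Rational(1, 79))) = Add(Rational(-79, 55), Rational(-2, 79)) = Rational(-6351, 4345) ≈ -1.4617)
b = -173124 (b = Mul(-4, Mul(Add(23, 166), Add(219, 10))) = Mul(-4, Mul(189, 229)) = Mul(-4, 43281) = -173124)
Mul(Add(117, b), Add(w, Mul(-1, 131))) = Mul(Add(117, -173124), Add(Rational(-6351, 4345), Mul(-1, 131))) = Mul(-173007, Add(Rational(-6351, 4345), -131)) = Mul(-173007, Rational(-575546, 4345)) = Rational(99573486822, 4345)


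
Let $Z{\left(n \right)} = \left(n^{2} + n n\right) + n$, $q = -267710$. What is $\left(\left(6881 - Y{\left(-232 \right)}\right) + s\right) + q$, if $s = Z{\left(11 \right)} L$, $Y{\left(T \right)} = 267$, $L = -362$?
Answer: $-352682$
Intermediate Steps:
$Z{\left(n \right)} = n + 2 n^{2}$ ($Z{\left(n \right)} = \left(n^{2} + n^{2}\right) + n = 2 n^{2} + n = n + 2 n^{2}$)
$s = -91586$ ($s = 11 \left(1 + 2 \cdot 11\right) \left(-362\right) = 11 \left(1 + 22\right) \left(-362\right) = 11 \cdot 23 \left(-362\right) = 253 \left(-362\right) = -91586$)
$\left(\left(6881 - Y{\left(-232 \right)}\right) + s\right) + q = \left(\left(6881 - 267\right) - 91586\right) - 267710 = \left(6614 - 91586\right) - 267710 = -84972 - 267710 = -352682$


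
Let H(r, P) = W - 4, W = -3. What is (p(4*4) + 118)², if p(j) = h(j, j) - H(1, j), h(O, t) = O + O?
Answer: 24649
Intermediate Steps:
h(O, t) = 2*O
H(r, P) = -7 (H(r, P) = -3 - 4 = -7)
p(j) = 7 + 2*j (p(j) = 2*j - 1*(-7) = 2*j + 7 = 7 + 2*j)
(p(4*4) + 118)² = ((7 + 2*(4*4)) + 118)² = ((7 + 2*16) + 118)² = ((7 + 32) + 118)² = (39 + 118)² = 157² = 24649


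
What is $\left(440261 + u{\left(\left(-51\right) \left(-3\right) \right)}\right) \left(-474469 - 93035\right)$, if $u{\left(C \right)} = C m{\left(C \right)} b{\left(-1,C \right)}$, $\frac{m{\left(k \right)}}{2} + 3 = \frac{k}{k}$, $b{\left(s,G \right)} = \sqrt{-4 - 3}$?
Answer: $-249849878544 + 347312448 i \sqrt{7} \approx -2.4985 \cdot 10^{11} + 9.189 \cdot 10^{8} i$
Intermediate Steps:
$b{\left(s,G \right)} = i \sqrt{7}$ ($b{\left(s,G \right)} = \sqrt{-7} = i \sqrt{7}$)
$m{\left(k \right)} = -4$ ($m{\left(k \right)} = -6 + 2 \frac{k}{k} = -6 + 2 \cdot 1 = -6 + 2 = -4$)
$u{\left(C \right)} = - 4 i C \sqrt{7}$ ($u{\left(C \right)} = C \left(-4\right) i \sqrt{7} = - 4 C i \sqrt{7} = - 4 i C \sqrt{7}$)
$\left(440261 + u{\left(\left(-51\right) \left(-3\right) \right)}\right) \left(-474469 - 93035\right) = \left(440261 - 4 i \left(\left(-51\right) \left(-3\right)\right) \sqrt{7}\right) \left(-474469 - 93035\right) = \left(440261 - 4 i 153 \sqrt{7}\right) \left(-567504\right) = \left(440261 - 612 i \sqrt{7}\right) \left(-567504\right) = -249849878544 + 347312448 i \sqrt{7}$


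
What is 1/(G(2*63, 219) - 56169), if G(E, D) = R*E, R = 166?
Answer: -1/35253 ≈ -2.8366e-5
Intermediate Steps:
G(E, D) = 166*E
1/(G(2*63, 219) - 56169) = 1/(166*(2*63) - 56169) = 1/(166*126 - 56169) = 1/(20916 - 56169) = 1/(-35253) = -1/35253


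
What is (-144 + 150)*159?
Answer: 954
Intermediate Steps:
(-144 + 150)*159 = 6*159 = 954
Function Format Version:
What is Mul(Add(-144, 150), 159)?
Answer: 954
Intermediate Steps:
Mul(Add(-144, 150), 159) = Mul(6, 159) = 954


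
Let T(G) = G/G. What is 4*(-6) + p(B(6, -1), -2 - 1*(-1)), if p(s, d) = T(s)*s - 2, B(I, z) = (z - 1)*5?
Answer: -36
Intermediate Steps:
T(G) = 1
B(I, z) = -5 + 5*z (B(I, z) = (-1 + z)*5 = -5 + 5*z)
p(s, d) = -2 + s (p(s, d) = 1*s - 2 = s - 2 = -2 + s)
4*(-6) + p(B(6, -1), -2 - 1*(-1)) = 4*(-6) + (-2 + (-5 + 5*(-1))) = -24 + (-2 + (-5 - 5)) = -24 + (-2 - 10) = -24 - 12 = -36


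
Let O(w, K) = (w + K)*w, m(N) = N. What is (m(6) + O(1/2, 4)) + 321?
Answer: 1317/4 ≈ 329.25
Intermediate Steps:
O(w, K) = w*(K + w) (O(w, K) = (K + w)*w = w*(K + w))
(m(6) + O(1/2, 4)) + 321 = (6 + (1/2)*(4 + 1/2)) + 321 = (6 + (1*(½))*(4 + 1*(½))) + 321 = (6 + (4 + ½)/2) + 321 = (6 + (½)*(9/2)) + 321 = (6 + 9/4) + 321 = 33/4 + 321 = 1317/4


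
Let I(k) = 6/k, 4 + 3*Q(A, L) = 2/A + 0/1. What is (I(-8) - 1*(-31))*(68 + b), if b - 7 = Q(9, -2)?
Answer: 240911/108 ≈ 2230.7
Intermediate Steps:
Q(A, L) = -4/3 + 2/(3*A) (Q(A, L) = -4/3 + (2/A + 0/1)/3 = -4/3 + (2/A + 0*1)/3 = -4/3 + (2/A + 0)/3 = -4/3 + (2/A)/3 = -4/3 + 2/(3*A))
b = 155/27 (b = 7 + (⅔)*(1 - 2*9)/9 = 7 + (⅔)*(⅑)*(1 - 18) = 7 + (⅔)*(⅑)*(-17) = 7 - 34/27 = 155/27 ≈ 5.7407)
(I(-8) - 1*(-31))*(68 + b) = (6/(-8) - 1*(-31))*(68 + 155/27) = (6*(-⅛) + 31)*(1991/27) = (-¾ + 31)*(1991/27) = (121/4)*(1991/27) = 240911/108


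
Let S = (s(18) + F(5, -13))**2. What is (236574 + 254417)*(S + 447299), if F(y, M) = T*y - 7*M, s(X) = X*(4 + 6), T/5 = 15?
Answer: 424518183465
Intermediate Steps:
T = 75 (T = 5*15 = 75)
s(X) = 10*X (s(X) = X*10 = 10*X)
F(y, M) = -7*M + 75*y (F(y, M) = 75*y - 7*M = -7*M + 75*y)
S = 417316 (S = (10*18 + (-7*(-13) + 75*5))**2 = (180 + (91 + 375))**2 = (180 + 466)**2 = 646**2 = 417316)
(236574 + 254417)*(S + 447299) = (236574 + 254417)*(417316 + 447299) = 490991*864615 = 424518183465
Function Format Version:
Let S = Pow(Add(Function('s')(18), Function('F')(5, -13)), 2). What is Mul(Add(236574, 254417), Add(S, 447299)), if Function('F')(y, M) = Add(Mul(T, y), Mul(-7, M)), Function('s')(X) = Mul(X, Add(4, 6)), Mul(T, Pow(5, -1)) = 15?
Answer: 424518183465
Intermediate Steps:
T = 75 (T = Mul(5, 15) = 75)
Function('s')(X) = Mul(10, X) (Function('s')(X) = Mul(X, 10) = Mul(10, X))
Function('F')(y, M) = Add(Mul(-7, M), Mul(75, y)) (Function('F')(y, M) = Add(Mul(75, y), Mul(-7, M)) = Add(Mul(-7, M), Mul(75, y)))
S = 417316 (S = Pow(Add(Mul(10, 18), Add(Mul(-7, -13), Mul(75, 5))), 2) = Pow(Add(180, Add(91, 375)), 2) = Pow(Add(180, 466), 2) = Pow(646, 2) = 417316)
Mul(Add(236574, 254417), Add(S, 447299)) = Mul(Add(236574, 254417), Add(417316, 447299)) = Mul(490991, 864615) = 424518183465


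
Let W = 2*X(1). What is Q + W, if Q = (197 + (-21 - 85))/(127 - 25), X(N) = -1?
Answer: -113/102 ≈ -1.1078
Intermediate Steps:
W = -2 (W = 2*(-1) = -2)
Q = 91/102 (Q = (197 - 106)/102 = 91*(1/102) = 91/102 ≈ 0.89216)
Q + W = 91/102 - 2 = -113/102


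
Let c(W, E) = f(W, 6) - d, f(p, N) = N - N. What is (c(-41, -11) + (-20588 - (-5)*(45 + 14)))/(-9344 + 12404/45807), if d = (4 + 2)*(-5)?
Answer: 928187241/428008204 ≈ 2.1686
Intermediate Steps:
f(p, N) = 0
d = -30 (d = 6*(-5) = -30)
c(W, E) = 30 (c(W, E) = 0 - 1*(-30) = 0 + 30 = 30)
(c(-41, -11) + (-20588 - (-5)*(45 + 14)))/(-9344 + 12404/45807) = (30 + (-20588 - (-5)*(45 + 14)))/(-9344 + 12404/45807) = (30 + (-20588 - (-5)*59))/(-9344 + 12404*(1/45807)) = (30 + (-20588 - 1*(-295)))/(-9344 + 12404/45807) = (30 + (-20588 + 295))/(-428008204/45807) = (30 - 20293)*(-45807/428008204) = -20263*(-45807/428008204) = 928187241/428008204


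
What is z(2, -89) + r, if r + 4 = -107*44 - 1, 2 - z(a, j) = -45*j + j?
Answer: -8627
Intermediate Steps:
z(a, j) = 2 + 44*j (z(a, j) = 2 - (-45*j + j) = 2 - (-44)*j = 2 + 44*j)
r = -4713 (r = -4 + (-107*44 - 1) = -4 + (-4708 - 1) = -4 - 4709 = -4713)
z(2, -89) + r = (2 + 44*(-89)) - 4713 = (2 - 3916) - 4713 = -3914 - 4713 = -8627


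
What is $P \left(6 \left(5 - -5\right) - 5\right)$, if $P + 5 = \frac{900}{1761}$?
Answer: $- \frac{144925}{587} \approx -246.89$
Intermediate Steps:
$P = - \frac{2635}{587}$ ($P = -5 + \frac{900}{1761} = -5 + 900 \cdot \frac{1}{1761} = -5 + \frac{300}{587} = - \frac{2635}{587} \approx -4.4889$)
$P \left(6 \left(5 - -5\right) - 5\right) = - \frac{2635 \left(6 \left(5 - -5\right) - 5\right)}{587} = - \frac{2635 \left(6 \left(5 + 5\right) - 5\right)}{587} = - \frac{2635 \left(6 \cdot 10 - 5\right)}{587} = - \frac{2635 \left(60 - 5\right)}{587} = \left(- \frac{2635}{587}\right) 55 = - \frac{144925}{587}$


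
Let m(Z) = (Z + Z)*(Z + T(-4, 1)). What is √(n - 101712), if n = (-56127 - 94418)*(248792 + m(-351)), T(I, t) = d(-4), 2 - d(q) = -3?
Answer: 14*I*√377656477 ≈ 2.7207e+5*I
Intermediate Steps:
d(q) = 5 (d(q) = 2 - 1*(-3) = 2 + 3 = 5)
T(I, t) = 5
m(Z) = 2*Z*(5 + Z) (m(Z) = (Z + Z)*(Z + 5) = (2*Z)*(5 + Z) = 2*Z*(5 + Z))
n = -74020567780 (n = (-56127 - 94418)*(248792 + 2*(-351)*(5 - 351)) = -150545*(248792 + 2*(-351)*(-346)) = -150545*(248792 + 242892) = -150545*491684 = -74020567780)
√(n - 101712) = √(-74020567780 - 101712) = √(-74020669492) = 14*I*√377656477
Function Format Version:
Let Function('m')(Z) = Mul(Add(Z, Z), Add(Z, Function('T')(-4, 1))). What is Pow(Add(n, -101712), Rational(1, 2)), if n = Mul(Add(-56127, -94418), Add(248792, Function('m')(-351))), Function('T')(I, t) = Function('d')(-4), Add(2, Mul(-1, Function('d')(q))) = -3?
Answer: Mul(14, I, Pow(377656477, Rational(1, 2))) ≈ Mul(2.7207e+5, I)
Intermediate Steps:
Function('d')(q) = 5 (Function('d')(q) = Add(2, Mul(-1, -3)) = Add(2, 3) = 5)
Function('T')(I, t) = 5
Function('m')(Z) = Mul(2, Z, Add(5, Z)) (Function('m')(Z) = Mul(Add(Z, Z), Add(Z, 5)) = Mul(Mul(2, Z), Add(5, Z)) = Mul(2, Z, Add(5, Z)))
n = -74020567780 (n = Mul(Add(-56127, -94418), Add(248792, Mul(2, -351, Add(5, -351)))) = Mul(-150545, Add(248792, Mul(2, -351, -346))) = Mul(-150545, Add(248792, 242892)) = Mul(-150545, 491684) = -74020567780)
Pow(Add(n, -101712), Rational(1, 2)) = Pow(Add(-74020567780, -101712), Rational(1, 2)) = Pow(-74020669492, Rational(1, 2)) = Mul(14, I, Pow(377656477, Rational(1, 2)))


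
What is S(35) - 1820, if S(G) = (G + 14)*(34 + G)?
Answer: 1561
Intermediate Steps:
S(G) = (14 + G)*(34 + G)
S(35) - 1820 = (476 + 35² + 48*35) - 1820 = (476 + 1225 + 1680) - 1820 = 3381 - 1820 = 1561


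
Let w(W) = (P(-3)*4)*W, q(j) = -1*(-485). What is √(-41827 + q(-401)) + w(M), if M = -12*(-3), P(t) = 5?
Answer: 720 + I*√41342 ≈ 720.0 + 203.33*I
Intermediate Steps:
q(j) = 485
M = 36
w(W) = 20*W (w(W) = (5*4)*W = 20*W)
√(-41827 + q(-401)) + w(M) = √(-41827 + 485) + 20*36 = √(-41342) + 720 = I*√41342 + 720 = 720 + I*√41342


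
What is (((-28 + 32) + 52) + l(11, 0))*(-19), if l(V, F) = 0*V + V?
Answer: -1273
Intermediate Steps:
l(V, F) = V (l(V, F) = 0 + V = V)
(((-28 + 32) + 52) + l(11, 0))*(-19) = (((-28 + 32) + 52) + 11)*(-19) = ((4 + 52) + 11)*(-19) = (56 + 11)*(-19) = 67*(-19) = -1273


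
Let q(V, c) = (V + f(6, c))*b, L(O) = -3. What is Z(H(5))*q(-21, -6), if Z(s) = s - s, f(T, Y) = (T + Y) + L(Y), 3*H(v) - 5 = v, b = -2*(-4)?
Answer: 0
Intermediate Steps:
b = 8
H(v) = 5/3 + v/3
f(T, Y) = -3 + T + Y (f(T, Y) = (T + Y) - 3 = -3 + T + Y)
q(V, c) = 24 + 8*V + 8*c (q(V, c) = (V + (-3 + 6 + c))*8 = (V + (3 + c))*8 = (3 + V + c)*8 = 24 + 8*V + 8*c)
Z(s) = 0
Z(H(5))*q(-21, -6) = 0*(24 + 8*(-21) + 8*(-6)) = 0*(24 - 168 - 48) = 0*(-192) = 0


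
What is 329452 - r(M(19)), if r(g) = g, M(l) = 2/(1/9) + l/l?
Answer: 329433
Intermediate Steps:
M(l) = 19 (M(l) = 2/(⅑) + 1 = 2*9 + 1 = 18 + 1 = 19)
329452 - r(M(19)) = 329452 - 1*19 = 329452 - 19 = 329433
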